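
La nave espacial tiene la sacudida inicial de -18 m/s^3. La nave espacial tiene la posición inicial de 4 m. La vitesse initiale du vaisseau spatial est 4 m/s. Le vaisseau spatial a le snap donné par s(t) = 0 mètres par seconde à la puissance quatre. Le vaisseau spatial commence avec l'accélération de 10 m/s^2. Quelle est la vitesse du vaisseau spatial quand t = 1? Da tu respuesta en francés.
En partant du snap s(t) = 0, nous prenons 3 primitives. L'intégrale du snap est le jerk. En utilisant j(0) = -18, nous obtenons j(t) = -18. En prenant ∫j(t)dt et en appliquant a(0) = 10, nous trouvons a(t) = 10 - 18·t. La primitive de l'accélération est la vitesse. En utilisant v(0) = 4, nous obtenons v(t) = -9·t^2 + 10·t + 4. Nous avons la vitesse v(t) = -9·t^2 + 10·t + 4. En substituant t = 1: v(1) = 5.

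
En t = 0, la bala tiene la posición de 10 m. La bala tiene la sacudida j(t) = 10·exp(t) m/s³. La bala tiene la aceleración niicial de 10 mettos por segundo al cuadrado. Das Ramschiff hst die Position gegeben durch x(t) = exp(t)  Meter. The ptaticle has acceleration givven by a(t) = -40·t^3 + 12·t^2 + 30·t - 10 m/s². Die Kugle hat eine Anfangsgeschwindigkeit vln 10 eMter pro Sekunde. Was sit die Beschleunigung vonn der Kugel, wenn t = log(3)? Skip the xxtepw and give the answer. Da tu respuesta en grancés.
a(log(3)) = 30.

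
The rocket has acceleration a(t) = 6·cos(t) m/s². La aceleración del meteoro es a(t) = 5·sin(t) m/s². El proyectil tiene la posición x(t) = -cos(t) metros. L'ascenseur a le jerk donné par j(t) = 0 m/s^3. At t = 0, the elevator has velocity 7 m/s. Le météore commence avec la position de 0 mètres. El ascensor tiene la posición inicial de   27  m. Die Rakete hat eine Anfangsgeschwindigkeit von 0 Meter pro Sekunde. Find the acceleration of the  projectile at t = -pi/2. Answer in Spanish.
Debemos derivar nuestra ecuación de la posición x(t) = -cos(t) 2 veces. Derivando la posición, obtenemos la velocidad: v(t) = sin(t). Derivando la velocidad, obtenemos la aceleración: a(t) = cos(t). Usando a(t) = cos(t) y sustituyendo t = -pi/2, encontramos a = 0.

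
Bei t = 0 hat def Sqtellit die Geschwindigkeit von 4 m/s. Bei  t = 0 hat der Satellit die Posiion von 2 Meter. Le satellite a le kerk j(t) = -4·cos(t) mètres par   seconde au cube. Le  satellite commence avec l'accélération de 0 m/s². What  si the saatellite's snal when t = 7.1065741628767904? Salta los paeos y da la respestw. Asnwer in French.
Le snap à t = 7.1065741628767904 est s = 2.93381430466424.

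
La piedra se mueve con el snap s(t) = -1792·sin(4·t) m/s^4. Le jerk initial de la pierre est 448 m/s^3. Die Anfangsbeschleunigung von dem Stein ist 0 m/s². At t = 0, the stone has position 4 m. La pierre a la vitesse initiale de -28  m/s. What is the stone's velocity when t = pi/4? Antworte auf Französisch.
Pour résoudre ceci, nous devons prendre 3 intégrales de notre équation du snap s(t) = -1792·sin(4·t). L'intégrale du snap est le jerk. En utilisant j(0) = 448, nous obtenons j(t) = 448·cos(4·t). L'intégrale du jerk est l'accélération. En utilisant a(0) = 0, nous obtenons a(t) = 112·sin(4·t). L'intégrale de l'accélération est la vitesse. En utilisant v(0) = -28, nous obtenons v(t) = -28·cos(4·t). En utilisant v(t) = -28·cos(4·t) et en substituant t = pi/4, nous trouvons v = 28.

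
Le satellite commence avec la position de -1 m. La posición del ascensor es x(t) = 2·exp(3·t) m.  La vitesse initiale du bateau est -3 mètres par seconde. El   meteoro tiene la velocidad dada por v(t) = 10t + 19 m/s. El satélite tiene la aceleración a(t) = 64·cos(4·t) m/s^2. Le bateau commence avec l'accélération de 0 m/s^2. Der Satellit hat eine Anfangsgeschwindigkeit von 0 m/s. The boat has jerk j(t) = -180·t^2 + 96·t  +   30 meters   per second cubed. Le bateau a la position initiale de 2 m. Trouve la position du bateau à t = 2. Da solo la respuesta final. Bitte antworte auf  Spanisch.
x(2) = 4.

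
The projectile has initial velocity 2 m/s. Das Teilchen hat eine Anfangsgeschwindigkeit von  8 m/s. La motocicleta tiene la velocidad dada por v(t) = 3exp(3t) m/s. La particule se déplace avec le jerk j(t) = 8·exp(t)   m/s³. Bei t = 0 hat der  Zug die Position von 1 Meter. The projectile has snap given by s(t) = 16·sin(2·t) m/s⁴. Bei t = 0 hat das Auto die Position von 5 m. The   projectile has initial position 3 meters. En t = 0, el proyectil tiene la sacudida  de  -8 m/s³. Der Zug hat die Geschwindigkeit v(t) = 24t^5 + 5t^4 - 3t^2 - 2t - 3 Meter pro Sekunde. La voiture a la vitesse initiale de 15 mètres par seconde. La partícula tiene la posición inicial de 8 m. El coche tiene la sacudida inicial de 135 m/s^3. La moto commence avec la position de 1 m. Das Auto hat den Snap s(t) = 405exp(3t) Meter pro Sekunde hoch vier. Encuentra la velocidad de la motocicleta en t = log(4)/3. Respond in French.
En utilisant v(t) = 3·exp(3·t) et en substituant t = log(4)/3, nous trouvons v = 12.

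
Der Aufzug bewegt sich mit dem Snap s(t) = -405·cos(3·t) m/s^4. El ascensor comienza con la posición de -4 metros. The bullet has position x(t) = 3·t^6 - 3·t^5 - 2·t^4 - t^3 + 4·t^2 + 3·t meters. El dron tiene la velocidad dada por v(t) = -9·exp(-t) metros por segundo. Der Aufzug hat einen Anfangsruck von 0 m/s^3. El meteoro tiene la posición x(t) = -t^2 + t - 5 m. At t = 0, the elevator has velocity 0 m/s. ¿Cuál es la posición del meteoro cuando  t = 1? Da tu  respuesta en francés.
En utilisant x(t) = -t^2 + t - 5 et en substituant t = 1, nous trouvons x = -5.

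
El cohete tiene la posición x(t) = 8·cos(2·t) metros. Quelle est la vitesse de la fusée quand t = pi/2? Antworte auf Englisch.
Starting from position x(t) = 8·cos(2·t), we take 1 derivative. Differentiating position, we get velocity: v(t) = -16·sin(2·t). From the given velocity equation v(t) = -16·sin(2·t), we substitute t = pi/2 to get v = 0.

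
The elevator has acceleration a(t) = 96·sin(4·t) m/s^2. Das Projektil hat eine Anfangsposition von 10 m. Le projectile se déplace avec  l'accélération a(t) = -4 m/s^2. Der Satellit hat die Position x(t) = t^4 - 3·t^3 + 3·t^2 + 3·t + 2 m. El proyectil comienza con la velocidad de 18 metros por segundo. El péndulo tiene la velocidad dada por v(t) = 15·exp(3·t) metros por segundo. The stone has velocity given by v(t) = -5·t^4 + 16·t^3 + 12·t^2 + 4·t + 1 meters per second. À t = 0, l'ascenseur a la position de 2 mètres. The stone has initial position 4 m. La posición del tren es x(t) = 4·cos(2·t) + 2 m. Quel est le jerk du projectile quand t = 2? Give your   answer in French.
En partant de l'accélération a(t) = -4, nous prenons 1 dérivée. En prenant d/dt de a(t), nous trouvons j(t) = 0. Nous avons le jerk j(t) = 0. En substituant t = 2: j(2) = 0.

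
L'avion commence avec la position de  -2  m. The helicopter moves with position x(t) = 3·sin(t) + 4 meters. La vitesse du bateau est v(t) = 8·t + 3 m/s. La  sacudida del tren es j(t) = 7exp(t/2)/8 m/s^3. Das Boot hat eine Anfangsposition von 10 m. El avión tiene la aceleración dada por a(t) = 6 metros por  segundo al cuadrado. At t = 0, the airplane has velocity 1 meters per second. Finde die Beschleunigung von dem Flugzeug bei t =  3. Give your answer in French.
Nous avons l'accélération a(t) = 6. En substituant t = 3: a(3) = 6.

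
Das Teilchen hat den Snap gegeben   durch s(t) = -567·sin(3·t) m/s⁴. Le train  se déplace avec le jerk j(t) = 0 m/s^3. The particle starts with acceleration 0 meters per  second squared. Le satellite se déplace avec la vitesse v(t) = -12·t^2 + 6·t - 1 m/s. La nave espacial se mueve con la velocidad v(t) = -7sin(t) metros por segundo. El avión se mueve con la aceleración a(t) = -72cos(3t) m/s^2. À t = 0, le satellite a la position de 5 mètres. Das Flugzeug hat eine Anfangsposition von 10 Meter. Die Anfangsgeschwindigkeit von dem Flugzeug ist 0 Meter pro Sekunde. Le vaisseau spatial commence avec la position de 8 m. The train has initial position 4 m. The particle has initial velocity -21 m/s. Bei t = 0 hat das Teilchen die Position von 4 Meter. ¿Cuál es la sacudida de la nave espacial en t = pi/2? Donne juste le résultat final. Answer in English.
j(pi/2) = 7.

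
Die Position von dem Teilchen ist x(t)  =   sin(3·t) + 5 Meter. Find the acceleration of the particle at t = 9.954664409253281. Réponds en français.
Pour résoudre ceci, nous devons prendre 2 dérivées de notre équation de la position x(t) = sin(3·t) + 5. En prenant d/dt de x(t), nous trouvons v(t) = 3·cos(3·t). En dérivant la vitesse, nous obtenons l'accélération: a(t) = -9·sin(3·t). En utilisant a(t) = -9·sin(3·t) et en substituant t = 9.954664409253281, nous trouvons a = 8.99839888684784.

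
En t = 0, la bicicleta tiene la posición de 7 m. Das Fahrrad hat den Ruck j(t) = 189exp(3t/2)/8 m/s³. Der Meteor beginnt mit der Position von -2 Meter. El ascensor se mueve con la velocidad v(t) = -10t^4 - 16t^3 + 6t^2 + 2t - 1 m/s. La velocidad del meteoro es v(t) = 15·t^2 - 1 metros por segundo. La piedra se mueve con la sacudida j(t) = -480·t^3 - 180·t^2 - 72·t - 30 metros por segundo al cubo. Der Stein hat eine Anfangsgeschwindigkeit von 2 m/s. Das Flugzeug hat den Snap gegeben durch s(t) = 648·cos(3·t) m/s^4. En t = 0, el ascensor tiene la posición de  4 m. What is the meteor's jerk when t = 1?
Starting from velocity v(t) = 15·t^2 - 1, we take 2 derivatives. Taking d/dt of v(t), we find a(t) = 30·t. Taking d/dt of a(t), we find j(t) = 30. We have jerk j(t) = 30. Substituting t = 1: j(1) = 30.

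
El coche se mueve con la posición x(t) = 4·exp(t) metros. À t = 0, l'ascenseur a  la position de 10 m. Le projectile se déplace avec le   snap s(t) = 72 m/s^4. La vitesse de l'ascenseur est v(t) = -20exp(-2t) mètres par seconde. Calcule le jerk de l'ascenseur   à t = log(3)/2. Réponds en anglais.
To solve this, we need to take 2 derivatives of our velocity equation v(t) = -20·exp(-2·t). Taking d/dt of v(t), we find a(t) = 40·exp(-2·t). Taking d/dt of a(t), we find j(t) = -80·exp(-2·t). From the given jerk equation j(t) = -80·exp(-2·t), we substitute t = log(3)/2 to get j = -80/3.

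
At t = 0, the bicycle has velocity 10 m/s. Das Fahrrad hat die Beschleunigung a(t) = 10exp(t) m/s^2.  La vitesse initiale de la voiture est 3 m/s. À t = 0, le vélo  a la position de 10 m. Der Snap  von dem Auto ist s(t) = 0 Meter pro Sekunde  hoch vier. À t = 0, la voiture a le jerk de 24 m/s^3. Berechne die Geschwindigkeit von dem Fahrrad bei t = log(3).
Um dies zu lösen, müssen wir 1 Integral unserer Gleichung für die Beschleunigung a(t) = 10·exp(t) finden. Mit ∫a(t)dt und Anwendung von v(0) = 10, finden wir v(t) = 10·exp(t). Aus der Gleichung für die Geschwindigkeit v(t) = 10·exp(t), setzen wir t = log(3) ein und erhalten v = 30.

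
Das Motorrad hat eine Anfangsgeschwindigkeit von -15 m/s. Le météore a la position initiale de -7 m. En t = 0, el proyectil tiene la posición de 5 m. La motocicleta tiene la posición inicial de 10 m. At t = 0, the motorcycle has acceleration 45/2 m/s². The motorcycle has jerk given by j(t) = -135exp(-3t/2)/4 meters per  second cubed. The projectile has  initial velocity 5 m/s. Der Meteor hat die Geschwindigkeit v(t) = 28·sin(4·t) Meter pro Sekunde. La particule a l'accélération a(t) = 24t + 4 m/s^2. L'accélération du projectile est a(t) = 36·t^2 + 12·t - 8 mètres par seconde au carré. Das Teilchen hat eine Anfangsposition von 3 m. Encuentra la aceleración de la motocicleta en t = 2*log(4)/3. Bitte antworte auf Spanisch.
Debemos encontrar la integral de nuestra ecuación de la sacudida j(t) = -135·exp(-3·t/2)/4 1 vez. Integrando la sacudida y usando la condición inicial a(0) = 45/2, obtenemos a(t) = 45·exp(-3·t/2)/2. Usando a(t) = 45·exp(-3·t/2)/2 y sustituyendo t = 2*log(4)/3, encontramos a = 45/8.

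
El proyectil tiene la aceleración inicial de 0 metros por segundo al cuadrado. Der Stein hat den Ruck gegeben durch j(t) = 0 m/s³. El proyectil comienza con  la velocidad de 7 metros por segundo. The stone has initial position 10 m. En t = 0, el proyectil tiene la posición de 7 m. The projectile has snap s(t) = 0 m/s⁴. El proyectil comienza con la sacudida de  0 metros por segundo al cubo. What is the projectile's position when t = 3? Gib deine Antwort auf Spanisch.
Necesitamos integrar nuestra ecuación del snap s(t) = 0 4 veces. Integrando el snap y usando la condición inicial j(0) = 0, obtenemos j(t) = 0. La integral de la sacudida es la aceleración. Usando a(0) = 0, obtenemos a(t) = 0. Integrando la aceleración y usando la condición inicial v(0) = 7, obtenemos v(t) = 7. La integral de la velocidad es la posición. Usando x(0) = 7, obtenemos x(t) = 7·t + 7. Usando x(t) = 7·t + 7 y sustituyendo t = 3, encontramos x = 28.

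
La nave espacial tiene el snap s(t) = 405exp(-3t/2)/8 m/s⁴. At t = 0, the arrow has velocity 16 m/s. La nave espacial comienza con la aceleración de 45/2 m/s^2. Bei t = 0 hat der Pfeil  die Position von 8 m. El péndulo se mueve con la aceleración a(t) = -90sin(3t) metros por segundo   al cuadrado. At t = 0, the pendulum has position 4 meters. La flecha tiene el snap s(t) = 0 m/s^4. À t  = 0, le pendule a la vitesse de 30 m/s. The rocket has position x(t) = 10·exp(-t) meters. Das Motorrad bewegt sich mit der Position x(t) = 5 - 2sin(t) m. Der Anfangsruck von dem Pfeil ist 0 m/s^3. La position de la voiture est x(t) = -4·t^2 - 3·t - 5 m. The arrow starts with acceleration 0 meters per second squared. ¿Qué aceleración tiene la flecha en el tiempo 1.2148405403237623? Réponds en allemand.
Um dies zu lösen, müssen wir 2 Integrale unserer Gleichung für den Snap s(t) = 0 finden. Das Integral von dem Snap, mit j(0) = 0, ergibt den Ruck: j(t) = 0. Durch Integration von dem Ruck und Verwendung der Anfangsbedingung a(0) = 0, erhalten wir a(t) = 0. Aus der Gleichung für die Beschleunigung a(t) = 0, setzen wir t = 1.2148405403237623 ein und erhalten a = 0.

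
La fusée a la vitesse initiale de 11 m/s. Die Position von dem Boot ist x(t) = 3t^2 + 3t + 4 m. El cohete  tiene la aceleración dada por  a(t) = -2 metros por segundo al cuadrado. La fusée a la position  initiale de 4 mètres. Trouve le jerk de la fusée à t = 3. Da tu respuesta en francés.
En partant de l'accélération a(t) = -2, nous prenons 1 dérivée. En prenant d/dt de a(t), nous trouvons j(t) = 0. De l'équation du jerk j(t) = 0, nous substituons t = 3 pour obtenir j = 0.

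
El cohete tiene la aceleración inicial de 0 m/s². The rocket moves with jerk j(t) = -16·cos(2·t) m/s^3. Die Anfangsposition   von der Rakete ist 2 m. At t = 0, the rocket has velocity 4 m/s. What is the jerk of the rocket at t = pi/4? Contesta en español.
De la ecuación de la sacudida j(t) = -16·cos(2·t), sustituimos t = pi/4 para obtener j = 0.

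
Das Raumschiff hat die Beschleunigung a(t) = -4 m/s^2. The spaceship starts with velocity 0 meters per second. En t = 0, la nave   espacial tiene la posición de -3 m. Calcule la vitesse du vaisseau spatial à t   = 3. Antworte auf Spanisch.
Para resolver esto, necesitamos tomar 1 antiderivada de nuestra ecuación de la aceleración a(t) = -4. La integral de la aceleración, con v(0) = 0, da la velocidad: v(t) = -4·t. De la ecuación de la velocidad v(t) = -4·t, sustituimos t = 3 para obtener v = -12.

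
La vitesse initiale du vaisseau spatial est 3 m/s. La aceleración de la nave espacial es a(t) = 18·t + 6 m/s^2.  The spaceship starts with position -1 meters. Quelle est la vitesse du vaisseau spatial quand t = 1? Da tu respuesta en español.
Necesitamos integrar nuestra ecuación de la aceleración a(t) = 18·t + 6 1 vez. Integrando la aceleración y usando la condición inicial v(0) = 3, obtenemos v(t) = 9·t^2 + 6·t + 3. Usando v(t) = 9·t^2 + 6·t + 3 y sustituyendo t = 1, encontramos v = 18.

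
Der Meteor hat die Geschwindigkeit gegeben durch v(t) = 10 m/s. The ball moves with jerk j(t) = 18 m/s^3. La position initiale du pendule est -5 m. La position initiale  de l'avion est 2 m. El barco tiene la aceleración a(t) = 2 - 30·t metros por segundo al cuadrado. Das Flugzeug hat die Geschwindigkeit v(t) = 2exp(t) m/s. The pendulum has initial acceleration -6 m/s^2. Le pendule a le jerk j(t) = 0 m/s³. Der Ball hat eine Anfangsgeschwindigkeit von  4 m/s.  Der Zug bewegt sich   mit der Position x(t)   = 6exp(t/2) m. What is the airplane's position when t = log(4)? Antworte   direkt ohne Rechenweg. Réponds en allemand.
x(log(4)) = 8.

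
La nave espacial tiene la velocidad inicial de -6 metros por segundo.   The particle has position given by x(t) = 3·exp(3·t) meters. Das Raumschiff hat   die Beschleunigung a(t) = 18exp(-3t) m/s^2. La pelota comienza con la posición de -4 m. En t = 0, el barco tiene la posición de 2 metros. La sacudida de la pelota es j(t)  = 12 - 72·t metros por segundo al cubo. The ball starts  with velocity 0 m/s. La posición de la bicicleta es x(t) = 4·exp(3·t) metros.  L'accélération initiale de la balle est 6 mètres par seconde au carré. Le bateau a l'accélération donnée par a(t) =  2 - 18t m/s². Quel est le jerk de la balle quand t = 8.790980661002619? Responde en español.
De la ecuación de la sacudida j(t) = 12 - 72·t, sustituimos t = 8.790980661002619 para obtener j = -620.950607592189.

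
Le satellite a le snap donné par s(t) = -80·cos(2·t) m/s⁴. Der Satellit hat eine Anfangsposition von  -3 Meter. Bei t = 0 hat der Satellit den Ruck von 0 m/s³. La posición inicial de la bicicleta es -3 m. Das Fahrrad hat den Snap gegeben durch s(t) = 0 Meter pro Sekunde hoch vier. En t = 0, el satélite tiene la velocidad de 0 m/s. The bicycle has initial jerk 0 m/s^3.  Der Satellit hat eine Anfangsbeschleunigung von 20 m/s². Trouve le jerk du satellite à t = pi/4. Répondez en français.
En partant du snap s(t) = -80·cos(2·t), nous prenons 1 primitive. En prenant ∫s(t)dt et en appliquant j(0) = 0, nous trouvons j(t) = -40·sin(2·t). En utilisant j(t) = -40·sin(2·t) et en substituant t = pi/4, nous trouvons j = -40.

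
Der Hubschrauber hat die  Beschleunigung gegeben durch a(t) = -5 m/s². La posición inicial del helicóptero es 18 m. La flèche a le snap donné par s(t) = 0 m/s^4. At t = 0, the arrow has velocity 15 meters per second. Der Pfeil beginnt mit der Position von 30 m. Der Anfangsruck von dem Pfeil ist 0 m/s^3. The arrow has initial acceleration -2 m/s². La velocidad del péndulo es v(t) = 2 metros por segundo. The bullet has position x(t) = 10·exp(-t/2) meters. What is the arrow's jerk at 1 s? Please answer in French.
Pour résoudre ceci, nous devons prendre 1 primitive de notre équation du snap s(t) = 0. En prenant ∫s(t)dt et en appliquant j(0) = 0, nous trouvons j(t) = 0. En utilisant j(t) = 0 et en substituant t = 1, nous trouvons j = 0.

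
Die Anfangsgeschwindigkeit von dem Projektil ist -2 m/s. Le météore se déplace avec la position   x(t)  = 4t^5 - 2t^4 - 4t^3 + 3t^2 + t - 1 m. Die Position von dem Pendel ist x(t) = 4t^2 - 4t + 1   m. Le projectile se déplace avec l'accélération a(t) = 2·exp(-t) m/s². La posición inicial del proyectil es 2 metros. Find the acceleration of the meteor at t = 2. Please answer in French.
Pour résoudre ceci, nous devons prendre 2 dérivées de notre équation de la position x(t) = 4·t^5 - 2·t^4 - 4·t^3 + 3·t^2 + t - 1. La dérivée de la position donne la vitesse: v(t) = 20·t^4 - 8·t^3 - 12·t^2 + 6·t + 1. En prenant d/dt de v(t), nous trouvons a(t) = 80·t^3 - 24·t^2 - 24·t + 6. Nous avons l'accélération a(t) = 80·t^3 - 24·t^2 - 24·t + 6. En substituant t = 2: a(2) = 502.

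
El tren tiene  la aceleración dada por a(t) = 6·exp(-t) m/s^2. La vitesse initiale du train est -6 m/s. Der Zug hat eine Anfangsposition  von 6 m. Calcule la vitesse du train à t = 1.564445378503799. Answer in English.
We need to integrate our acceleration equation a(t) = 6·exp(-t) 1 time. The integral of acceleration, with v(0) = -6, gives velocity: v(t) = -6·exp(-t). From the given velocity equation v(t) = -6·exp(-t), we substitute t = 1.564445378503799 to get v = -1.25522406026515.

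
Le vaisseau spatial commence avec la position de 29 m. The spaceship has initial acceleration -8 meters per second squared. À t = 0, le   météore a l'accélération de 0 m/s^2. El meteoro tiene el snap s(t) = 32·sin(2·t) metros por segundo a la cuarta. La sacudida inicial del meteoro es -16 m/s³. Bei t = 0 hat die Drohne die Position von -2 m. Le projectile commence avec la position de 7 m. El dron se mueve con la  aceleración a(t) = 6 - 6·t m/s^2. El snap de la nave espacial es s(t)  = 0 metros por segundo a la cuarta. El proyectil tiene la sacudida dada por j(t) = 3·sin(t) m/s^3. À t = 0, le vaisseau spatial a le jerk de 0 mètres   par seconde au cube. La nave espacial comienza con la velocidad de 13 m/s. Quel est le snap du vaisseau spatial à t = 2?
Nous avons le snap s(t) = 0. En substituant t = 2: s(2) = 0.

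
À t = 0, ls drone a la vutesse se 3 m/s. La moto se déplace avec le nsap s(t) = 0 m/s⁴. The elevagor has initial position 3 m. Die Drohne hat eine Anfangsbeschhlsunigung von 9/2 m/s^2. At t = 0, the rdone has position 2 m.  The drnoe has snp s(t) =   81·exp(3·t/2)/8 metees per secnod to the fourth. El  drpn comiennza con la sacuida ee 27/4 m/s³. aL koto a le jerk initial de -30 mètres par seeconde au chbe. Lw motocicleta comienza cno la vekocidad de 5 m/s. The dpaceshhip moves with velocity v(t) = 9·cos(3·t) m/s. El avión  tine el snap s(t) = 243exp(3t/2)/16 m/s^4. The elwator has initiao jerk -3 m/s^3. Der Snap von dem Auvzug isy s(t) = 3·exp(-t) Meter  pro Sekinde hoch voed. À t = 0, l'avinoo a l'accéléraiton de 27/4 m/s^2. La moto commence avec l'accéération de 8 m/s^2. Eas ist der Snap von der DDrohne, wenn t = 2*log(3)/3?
Wir haben den Snap s(t) = 81·exp(3·t/2)/8. Durch Einsetzen von t = 2*log(3)/3: s(2*log(3)/3) = 243/8.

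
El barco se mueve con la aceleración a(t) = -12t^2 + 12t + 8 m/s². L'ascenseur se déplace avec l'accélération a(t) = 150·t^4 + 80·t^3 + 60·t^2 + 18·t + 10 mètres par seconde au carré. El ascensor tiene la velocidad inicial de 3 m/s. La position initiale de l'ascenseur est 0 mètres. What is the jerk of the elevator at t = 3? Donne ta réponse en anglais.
To solve this, we need to take 1 derivative of our acceleration equation a(t) = 150·t^4 + 80·t^3 + 60·t^2 + 18·t + 10. Differentiating acceleration, we get jerk: j(t) = 600·t^3 + 240·t^2 + 120·t + 18. Using j(t) = 600·t^3 + 240·t^2 + 120·t + 18 and substituting t = 3, we find j = 18738.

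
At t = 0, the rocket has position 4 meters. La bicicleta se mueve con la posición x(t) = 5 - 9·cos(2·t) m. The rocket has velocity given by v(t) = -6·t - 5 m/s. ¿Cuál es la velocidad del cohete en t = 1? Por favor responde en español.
Usando v(t) = -6·t - 5 y sustituyendo t = 1, encontramos v = -11.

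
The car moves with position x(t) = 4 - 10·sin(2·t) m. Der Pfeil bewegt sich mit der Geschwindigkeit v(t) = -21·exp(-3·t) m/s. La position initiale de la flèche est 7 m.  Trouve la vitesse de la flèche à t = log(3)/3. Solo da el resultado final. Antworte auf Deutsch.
v(log(3)/3) = -7.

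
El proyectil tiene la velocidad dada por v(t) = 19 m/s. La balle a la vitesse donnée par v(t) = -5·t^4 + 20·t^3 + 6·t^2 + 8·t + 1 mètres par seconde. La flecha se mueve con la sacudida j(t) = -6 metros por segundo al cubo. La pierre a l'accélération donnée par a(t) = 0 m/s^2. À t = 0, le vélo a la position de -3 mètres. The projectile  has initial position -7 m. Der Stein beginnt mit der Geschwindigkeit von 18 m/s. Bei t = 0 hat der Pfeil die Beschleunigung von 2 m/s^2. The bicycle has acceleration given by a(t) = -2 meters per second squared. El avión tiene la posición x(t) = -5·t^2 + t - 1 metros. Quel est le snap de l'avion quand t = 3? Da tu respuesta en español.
Partiendo de la posición x(t) = -5·t^2 + t - 1, tomamos 4 derivadas. Derivando la posición, obtenemos la velocidad: v(t) = 1 - 10·t. Tomando d/dt de v(t), encontramos a(t) = -10. La derivada de la aceleración da la sacudida: j(t) = 0. Derivando la sacudida, obtenemos el snap: s(t) = 0. Usando s(t) = 0 y sustituyendo t = 3, encontramos s = 0.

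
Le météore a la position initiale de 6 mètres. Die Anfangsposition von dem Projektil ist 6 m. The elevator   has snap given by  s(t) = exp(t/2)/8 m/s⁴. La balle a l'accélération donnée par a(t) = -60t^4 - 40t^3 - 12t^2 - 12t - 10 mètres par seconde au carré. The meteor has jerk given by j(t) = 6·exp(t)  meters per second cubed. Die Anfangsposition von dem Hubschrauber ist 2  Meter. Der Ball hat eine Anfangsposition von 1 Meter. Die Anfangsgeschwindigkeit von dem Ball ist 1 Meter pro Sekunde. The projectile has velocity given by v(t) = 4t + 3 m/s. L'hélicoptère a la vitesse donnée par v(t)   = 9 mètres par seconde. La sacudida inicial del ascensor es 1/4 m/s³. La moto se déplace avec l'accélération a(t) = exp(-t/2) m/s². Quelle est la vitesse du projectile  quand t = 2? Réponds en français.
De l'équation de la vitesse v(t) = 4·t + 3, nous substituons t = 2 pour obtenir v = 11.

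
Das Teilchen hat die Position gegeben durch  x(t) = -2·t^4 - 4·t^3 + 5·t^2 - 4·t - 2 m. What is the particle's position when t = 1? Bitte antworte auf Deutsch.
Mit x(t) = -2·t^4 - 4·t^3 + 5·t^2 - 4·t - 2 und Einsetzen von t = 1, finden wir x = -7.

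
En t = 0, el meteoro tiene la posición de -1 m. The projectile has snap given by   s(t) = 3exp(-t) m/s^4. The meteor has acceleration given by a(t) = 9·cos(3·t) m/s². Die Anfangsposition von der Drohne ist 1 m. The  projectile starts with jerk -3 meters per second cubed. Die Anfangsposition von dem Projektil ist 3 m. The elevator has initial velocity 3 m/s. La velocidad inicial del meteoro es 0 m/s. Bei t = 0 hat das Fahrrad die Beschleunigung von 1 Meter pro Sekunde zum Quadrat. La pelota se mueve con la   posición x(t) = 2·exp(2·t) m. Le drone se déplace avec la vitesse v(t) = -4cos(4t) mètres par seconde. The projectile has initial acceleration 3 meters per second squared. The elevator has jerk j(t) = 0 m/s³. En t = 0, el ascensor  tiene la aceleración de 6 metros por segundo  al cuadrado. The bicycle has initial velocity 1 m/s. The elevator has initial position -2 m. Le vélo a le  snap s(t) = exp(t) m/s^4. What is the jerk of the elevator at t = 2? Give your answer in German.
Wir haben den Ruck j(t) = 0. Durch Einsetzen von t = 2: j(2) = 0.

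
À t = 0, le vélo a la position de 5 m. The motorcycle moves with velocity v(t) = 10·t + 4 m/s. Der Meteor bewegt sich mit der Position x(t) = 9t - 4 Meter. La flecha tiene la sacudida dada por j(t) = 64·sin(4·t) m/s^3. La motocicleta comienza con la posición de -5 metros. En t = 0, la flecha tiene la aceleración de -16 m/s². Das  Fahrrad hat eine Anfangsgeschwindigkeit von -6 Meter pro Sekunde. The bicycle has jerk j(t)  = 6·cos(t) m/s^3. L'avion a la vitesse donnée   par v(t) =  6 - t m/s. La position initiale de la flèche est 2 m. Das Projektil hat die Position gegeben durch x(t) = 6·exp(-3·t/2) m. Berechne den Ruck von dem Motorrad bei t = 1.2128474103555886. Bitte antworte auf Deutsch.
Um dies zu lösen, müssen wir 2 Ableitungen unserer Gleichung für die Geschwindigkeit v(t) = 10·t + 4 nehmen. Durch Ableiten von der Geschwindigkeit erhalten wir die Beschleunigung: a(t) = 10. Mit d/dt von a(t) finden wir j(t) = 0. Wir haben den Ruck j(t) = 0. Durch Einsetzen von t = 1.2128474103555886: j(1.2128474103555886) = 0.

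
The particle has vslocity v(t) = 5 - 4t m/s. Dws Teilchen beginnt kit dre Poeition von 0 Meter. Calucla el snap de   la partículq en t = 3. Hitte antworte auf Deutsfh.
Um dies zu lösen, müssen wir 3 Ableitungen unserer Gleichung für die Geschwindigkeit v(t) = 5 - 4·t nehmen. Mit d/dt von v(t) finden wir a(t) = -4. Durch Ableiten von der Beschleunigung erhalten wir den Ruck: j(t) = 0. Mit d/dt von j(t) finden wir s(t) = 0. Wir haben den Snap s(t) = 0. Durch Einsetzen von t = 3: s(3) = 0.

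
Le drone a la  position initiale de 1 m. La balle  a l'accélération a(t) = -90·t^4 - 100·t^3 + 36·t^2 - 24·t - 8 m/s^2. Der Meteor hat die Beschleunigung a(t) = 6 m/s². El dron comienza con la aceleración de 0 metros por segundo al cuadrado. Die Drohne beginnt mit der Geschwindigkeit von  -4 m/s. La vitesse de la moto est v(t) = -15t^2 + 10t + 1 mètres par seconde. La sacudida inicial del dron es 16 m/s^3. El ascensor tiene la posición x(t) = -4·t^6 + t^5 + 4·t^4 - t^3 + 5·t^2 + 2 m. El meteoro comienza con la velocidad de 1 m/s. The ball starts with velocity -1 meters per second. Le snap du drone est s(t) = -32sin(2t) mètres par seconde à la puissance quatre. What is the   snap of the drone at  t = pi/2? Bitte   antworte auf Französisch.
En utilisant s(t) = -32·sin(2·t) et en substituant t = pi/2, nous trouvons s = 0.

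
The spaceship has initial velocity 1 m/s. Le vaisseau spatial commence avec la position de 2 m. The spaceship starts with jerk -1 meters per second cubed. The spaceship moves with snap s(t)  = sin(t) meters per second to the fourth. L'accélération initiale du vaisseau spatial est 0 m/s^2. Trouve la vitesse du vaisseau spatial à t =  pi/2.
En partant du snap s(t) = sin(t), nous prenons 3 intégrales. En intégrant le snap et en utilisant la condition initiale j(0) = -1, nous obtenons j(t) = -cos(t). En prenant ∫j(t)dt et en appliquant a(0) = 0, nous trouvons a(t) = -sin(t). En intégrant l'accélération et en utilisant la condition initiale v(0) = 1, nous obtenons v(t) = cos(t). Nous avons la vitesse v(t) = cos(t). En substituant t = pi/2: v(pi/2) = 0.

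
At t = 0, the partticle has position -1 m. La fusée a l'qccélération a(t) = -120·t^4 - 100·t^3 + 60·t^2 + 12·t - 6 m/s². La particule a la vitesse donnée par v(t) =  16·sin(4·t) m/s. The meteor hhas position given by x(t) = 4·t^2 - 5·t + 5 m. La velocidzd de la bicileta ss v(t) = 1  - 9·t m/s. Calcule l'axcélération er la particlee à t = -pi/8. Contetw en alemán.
Wir müssen unsere Gleichung für die Geschwindigkeit v(t) = 16·sin(4·t) 1-mal ableiten. Durch Ableiten von der Geschwindigkeit erhalten wir die Beschleunigung: a(t) = 64·cos(4·t). Mit a(t) = 64·cos(4·t) und Einsetzen von t = -pi/8, finden wir a = 0.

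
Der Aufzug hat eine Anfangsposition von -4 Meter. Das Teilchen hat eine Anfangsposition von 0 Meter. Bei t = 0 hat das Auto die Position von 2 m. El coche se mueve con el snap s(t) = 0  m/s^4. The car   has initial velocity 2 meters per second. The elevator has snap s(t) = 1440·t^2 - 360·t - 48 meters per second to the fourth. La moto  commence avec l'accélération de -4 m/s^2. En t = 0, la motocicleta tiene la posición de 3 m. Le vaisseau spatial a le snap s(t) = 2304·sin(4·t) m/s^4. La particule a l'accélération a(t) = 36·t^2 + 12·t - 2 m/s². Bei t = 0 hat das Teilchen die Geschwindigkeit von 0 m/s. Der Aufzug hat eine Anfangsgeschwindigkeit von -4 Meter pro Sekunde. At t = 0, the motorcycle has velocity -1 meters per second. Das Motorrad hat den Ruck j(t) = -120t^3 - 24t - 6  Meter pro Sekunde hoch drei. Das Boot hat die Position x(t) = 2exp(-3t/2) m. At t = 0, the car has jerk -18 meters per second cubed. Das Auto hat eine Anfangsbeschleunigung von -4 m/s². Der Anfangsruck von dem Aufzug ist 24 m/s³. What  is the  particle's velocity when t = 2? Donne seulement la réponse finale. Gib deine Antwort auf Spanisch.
v(2) = 116.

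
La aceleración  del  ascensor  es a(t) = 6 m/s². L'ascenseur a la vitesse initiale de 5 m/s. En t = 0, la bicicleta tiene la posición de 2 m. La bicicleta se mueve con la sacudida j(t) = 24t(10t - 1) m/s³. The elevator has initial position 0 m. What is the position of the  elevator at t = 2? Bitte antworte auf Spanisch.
Necesitamos integrar nuestra ecuación de la aceleración a(t) = 6 2 veces. Integrando la aceleración y usando la condición inicial v(0) = 5, obtenemos v(t) = 6·t + 5. Integrando la velocidad y usando la condición inicial x(0) = 0, obtenemos x(t) = 3·t^2 + 5·t. De la ecuación de la posición x(t) = 3·t^2 + 5·t, sustituimos t = 2 para obtener x = 22.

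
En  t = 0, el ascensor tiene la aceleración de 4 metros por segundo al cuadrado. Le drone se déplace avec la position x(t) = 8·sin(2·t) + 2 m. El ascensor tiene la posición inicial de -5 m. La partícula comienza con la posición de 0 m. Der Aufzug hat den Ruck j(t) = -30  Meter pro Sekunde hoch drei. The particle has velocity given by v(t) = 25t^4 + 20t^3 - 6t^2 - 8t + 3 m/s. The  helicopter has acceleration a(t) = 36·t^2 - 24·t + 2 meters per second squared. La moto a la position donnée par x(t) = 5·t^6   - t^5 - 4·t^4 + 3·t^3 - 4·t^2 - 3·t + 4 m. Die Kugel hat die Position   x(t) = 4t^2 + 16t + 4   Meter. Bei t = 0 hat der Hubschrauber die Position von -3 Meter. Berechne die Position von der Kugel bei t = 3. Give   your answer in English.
From the given position equation x(t) = 4·t^2 + 16·t + 4, we substitute t = 3 to get x = 88.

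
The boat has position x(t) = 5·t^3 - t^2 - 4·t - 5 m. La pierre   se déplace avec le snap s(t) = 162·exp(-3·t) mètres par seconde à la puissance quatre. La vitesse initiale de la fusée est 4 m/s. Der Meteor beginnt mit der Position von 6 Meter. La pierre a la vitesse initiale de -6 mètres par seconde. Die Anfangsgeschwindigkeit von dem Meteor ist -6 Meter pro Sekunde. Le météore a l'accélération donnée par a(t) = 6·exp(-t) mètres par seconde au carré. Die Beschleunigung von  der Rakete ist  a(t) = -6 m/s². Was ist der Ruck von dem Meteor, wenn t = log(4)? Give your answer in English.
To solve this, we need to take 1 derivative of our acceleration equation a(t) = 6·exp(-t). The derivative of acceleration gives jerk: j(t) = -6·exp(-t). We have jerk j(t) = -6·exp(-t). Substituting t = log(4): j(log(4)) = -3/2.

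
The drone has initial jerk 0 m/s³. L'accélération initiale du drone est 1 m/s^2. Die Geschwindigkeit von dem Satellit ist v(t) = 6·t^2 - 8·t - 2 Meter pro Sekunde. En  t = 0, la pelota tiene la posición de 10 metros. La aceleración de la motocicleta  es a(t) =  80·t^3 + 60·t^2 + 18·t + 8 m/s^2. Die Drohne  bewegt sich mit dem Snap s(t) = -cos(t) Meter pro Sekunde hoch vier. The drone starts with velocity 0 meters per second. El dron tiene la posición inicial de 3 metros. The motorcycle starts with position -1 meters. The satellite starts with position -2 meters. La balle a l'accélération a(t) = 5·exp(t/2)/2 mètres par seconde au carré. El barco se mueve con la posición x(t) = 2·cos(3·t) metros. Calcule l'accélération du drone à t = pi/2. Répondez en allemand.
Wir müssen unsere Gleichung für den Snap s(t) = -cos(t) 2-mal integrieren. Die Stammfunktion von dem Snap ist der Ruck. Mit j(0) = 0 erhalten wir j(t) = -sin(t). Durch Integration von dem Ruck und Verwendung der Anfangsbedingung a(0) = 1, erhalten wir a(t) = cos(t). Mit a(t) = cos(t) und Einsetzen von t = pi/2, finden wir a = 0.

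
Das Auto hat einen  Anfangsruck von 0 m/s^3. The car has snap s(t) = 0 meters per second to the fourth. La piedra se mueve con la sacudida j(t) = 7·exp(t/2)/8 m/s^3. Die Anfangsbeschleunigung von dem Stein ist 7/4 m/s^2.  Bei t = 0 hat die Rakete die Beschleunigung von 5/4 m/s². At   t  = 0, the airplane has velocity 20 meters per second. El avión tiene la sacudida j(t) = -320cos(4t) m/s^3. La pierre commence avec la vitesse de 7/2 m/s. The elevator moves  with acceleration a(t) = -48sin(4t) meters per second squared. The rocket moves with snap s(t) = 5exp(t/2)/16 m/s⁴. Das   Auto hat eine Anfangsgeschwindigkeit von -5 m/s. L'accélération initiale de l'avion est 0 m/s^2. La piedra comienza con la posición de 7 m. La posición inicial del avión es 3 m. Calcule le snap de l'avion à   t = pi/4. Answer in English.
We must differentiate our jerk equation j(t) = -320·cos(4·t) 1 time. Taking d/dt of j(t), we find s(t) = 1280·sin(4·t). Using s(t) = 1280·sin(4·t) and substituting t = pi/4, we find s = 0.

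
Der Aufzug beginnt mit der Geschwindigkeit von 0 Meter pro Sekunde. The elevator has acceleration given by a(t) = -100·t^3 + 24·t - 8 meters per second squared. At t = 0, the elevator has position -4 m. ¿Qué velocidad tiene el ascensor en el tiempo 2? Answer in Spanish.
Debemos encontrar la integral de nuestra ecuación de la aceleración a(t) = -100·t^3 + 24·t - 8 1 vez. Integrando la aceleración y usando la condición inicial v(0) = 0, obtenemos v(t) = t·(-25·t^3 + 12·t - 8). Usando v(t) = t·(-25·t^3 + 12·t - 8) y sustituyendo t = 2, encontramos v = -368.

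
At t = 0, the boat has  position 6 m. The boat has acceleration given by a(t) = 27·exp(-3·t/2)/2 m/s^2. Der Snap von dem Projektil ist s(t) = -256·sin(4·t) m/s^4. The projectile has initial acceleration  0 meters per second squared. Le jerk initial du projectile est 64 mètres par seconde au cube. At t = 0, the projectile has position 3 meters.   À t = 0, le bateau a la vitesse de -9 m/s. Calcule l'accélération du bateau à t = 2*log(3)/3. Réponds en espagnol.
De la ecuación de la aceleración a(t) = 27·exp(-3·t/2)/2, sustituimos t = 2*log(3)/3 para obtener a = 9/2.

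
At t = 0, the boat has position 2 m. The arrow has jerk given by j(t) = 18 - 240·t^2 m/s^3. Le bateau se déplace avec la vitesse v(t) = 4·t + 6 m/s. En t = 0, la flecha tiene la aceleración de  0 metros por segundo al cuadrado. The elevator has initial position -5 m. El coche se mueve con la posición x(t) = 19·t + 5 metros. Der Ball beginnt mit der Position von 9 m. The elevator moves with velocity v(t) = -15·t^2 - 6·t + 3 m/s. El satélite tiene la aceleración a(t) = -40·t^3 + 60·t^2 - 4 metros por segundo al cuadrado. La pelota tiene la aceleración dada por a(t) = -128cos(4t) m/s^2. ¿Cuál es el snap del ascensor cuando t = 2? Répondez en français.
En partant de la vitesse v(t) = -15·t^2 - 6·t + 3, nous prenons 3 dérivées. En prenant d/dt de v(t), nous trouvons a(t) = -30·t - 6. En dérivant l'accélération, nous obtenons le jerk: j(t) = -30. La dérivée du jerk donne le snap: s(t) = 0. De l'équation du snap s(t) = 0, nous substituons t = 2 pour obtenir s = 0.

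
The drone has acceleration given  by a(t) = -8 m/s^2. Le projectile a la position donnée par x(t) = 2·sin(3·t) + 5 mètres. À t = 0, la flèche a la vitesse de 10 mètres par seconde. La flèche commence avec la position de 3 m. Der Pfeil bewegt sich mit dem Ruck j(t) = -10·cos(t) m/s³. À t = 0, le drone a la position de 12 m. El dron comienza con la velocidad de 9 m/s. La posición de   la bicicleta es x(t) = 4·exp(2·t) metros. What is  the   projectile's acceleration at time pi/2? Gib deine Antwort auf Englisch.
To solve this, we need to take 2 derivatives of our position equation x(t) = 2·sin(3·t) + 5. Taking d/dt of x(t), we find v(t) = 6·cos(3·t). Differentiating velocity, we get acceleration: a(t) = -18·sin(3·t). Using a(t) = -18·sin(3·t) and substituting t = pi/2, we find a = 18.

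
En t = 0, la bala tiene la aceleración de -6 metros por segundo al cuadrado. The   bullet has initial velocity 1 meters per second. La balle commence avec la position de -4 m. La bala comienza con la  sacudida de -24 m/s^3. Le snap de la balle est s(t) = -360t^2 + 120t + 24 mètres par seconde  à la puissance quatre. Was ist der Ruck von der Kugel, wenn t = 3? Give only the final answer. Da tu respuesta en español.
En t = 3, j = -2652.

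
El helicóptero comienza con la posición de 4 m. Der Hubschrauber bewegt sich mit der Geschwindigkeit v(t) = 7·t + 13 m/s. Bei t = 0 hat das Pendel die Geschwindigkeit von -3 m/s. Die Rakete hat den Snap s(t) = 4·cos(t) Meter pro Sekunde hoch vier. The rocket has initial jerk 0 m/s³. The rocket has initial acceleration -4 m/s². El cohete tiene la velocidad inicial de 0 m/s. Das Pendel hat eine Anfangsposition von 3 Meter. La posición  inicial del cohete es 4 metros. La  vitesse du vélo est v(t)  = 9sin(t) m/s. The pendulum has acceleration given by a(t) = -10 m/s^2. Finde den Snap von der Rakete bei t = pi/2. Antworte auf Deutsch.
Aus der Gleichung für den Snap s(t) = 4·cos(t), setzen wir t = pi/2 ein und erhalten s = 0.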